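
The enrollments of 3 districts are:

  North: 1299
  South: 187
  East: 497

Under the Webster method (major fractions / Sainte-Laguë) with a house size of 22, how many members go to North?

Standard divisor 1983/22 ≈ 90.136; standard quotas: North 14.411, South 2.075, East 5.514.
Rounding to the nearest integer gives North 14, South 2, East 6 — total 22, matching the house size, so no adjustment is needed.
North receives 14.

14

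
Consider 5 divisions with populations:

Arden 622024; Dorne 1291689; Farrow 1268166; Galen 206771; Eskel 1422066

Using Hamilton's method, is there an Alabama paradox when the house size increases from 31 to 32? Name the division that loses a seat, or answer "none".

At 31 seats: Arden 4, Dorne 8, Farrow 8, Galen 2, Eskel 9.
At 32 seats: Arden 4, Dorne 9, Farrow 8, Galen 1, Eskel 10.
Galen drops from 2 to 1.

Galen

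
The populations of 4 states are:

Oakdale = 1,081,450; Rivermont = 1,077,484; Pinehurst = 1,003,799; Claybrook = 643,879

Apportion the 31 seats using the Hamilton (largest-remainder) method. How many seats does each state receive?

The standard divisor is 3806612/31 ≈ 122793.935.
Standard quotas: Oakdale 8.8070, Rivermont 8.7747, Pinehurst 8.1747, Claybrook 5.2436.
Lower quotas: Oakdale 8, Rivermont 8, Pinehurst 8, Claybrook 5 (sum 29, leaving 2 seats).
Remainders in descending order: Oakdale 0.8070, Rivermont 0.7747, Claybrook 0.2436, Pinehurst 0.1747.
The surplus seats go to Oakdale, Rivermont.

Oakdale 9; Rivermont 9; Pinehurst 8; Claybrook 5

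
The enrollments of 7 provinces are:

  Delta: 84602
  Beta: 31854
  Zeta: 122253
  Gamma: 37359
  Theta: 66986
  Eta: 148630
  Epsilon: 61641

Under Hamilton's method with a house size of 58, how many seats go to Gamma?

The standard divisor is 553325/58 ≈ 9540.086.
Standard quotas: Delta 8.8681, Beta 3.3390, Zeta 12.8147, Gamma 3.9160, Theta 7.0215, Eta 15.5795, Epsilon 6.4613.
Lower quotas: Delta 8, Beta 3, Zeta 12, Gamma 3, Theta 7, Eta 15, Epsilon 6 (sum 54, leaving 4 seats).
Remainders in descending order: Gamma 0.9160, Delta 0.8681, Zeta 0.8147, Eta 0.5795, Epsilon 0.4613, Beta 0.3390, Theta 0.0215.
Largest remainders: Gamma, Delta, Zeta, Eta receive the extra seats.
Gamma receives 4.

4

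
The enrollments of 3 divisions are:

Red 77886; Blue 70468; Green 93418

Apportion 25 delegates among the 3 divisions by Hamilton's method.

The standard divisor is 241772/25 ≈ 9670.88.
Standard quotas: Red 8.0537, Blue 7.2866, Green 9.6597.
Lower quotas: Red 8, Blue 7, Green 9 (sum 24, leaving 1 seat).
Remainders in descending order: Green 0.6597, Blue 0.2866, Red 0.0537.
Largest remainder: Green receives the extra seat.

Red 8; Blue 7; Green 10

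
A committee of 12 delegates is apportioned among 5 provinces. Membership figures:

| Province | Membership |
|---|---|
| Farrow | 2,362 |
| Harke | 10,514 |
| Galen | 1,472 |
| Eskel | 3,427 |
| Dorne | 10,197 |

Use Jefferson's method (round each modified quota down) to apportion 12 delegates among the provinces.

Standard divisor 27972/12 ≈ 2331; standard quotas: Farrow 1.013, Harke 4.511, Galen 0.631, Eskel 1.470, Dorne 4.375.
Rounding down gives 1, 4, 0, 1, 4 = 10 seats, so the divisor must be adjusted.
With modified divisor 1900: modified quotas Farrow 1.243, Harke 5.534, Galen 0.775, Eskel 1.804, Dorne 5.367.
Rounding down: Farrow 1, Harke 5, Galen 0, Eskel 1, Dorne 5 (total 12).

Farrow 1, Harke 5, Galen 0, Eskel 1, Dorne 5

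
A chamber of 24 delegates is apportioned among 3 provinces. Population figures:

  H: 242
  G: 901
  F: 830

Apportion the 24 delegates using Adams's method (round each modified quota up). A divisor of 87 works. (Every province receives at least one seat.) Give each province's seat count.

With modified divisor 87: modified quotas H 2.782, G 10.356, F 9.540.
Rounding up: H 3, G 11, F 10 (total 24).

H 3, G 11, F 10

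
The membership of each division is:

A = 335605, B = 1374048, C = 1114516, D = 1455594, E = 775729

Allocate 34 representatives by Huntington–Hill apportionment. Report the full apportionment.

A=2; B=9; C=8; D=10; E=5

With divisor 146885: modified quotas A 2.285, B 9.355, C 7.588, D 9.910, E 5.281.
Geometric-mean thresholds: A √(2·3)=2.449, B √(9·10)=9.487, C √(7·8)=7.483, D √(9·10)=9.487, E √(5·6)=5.477.
Each quota rounded against its threshold gives A 2, B 9, C 8, D 10, E 5 (total 34).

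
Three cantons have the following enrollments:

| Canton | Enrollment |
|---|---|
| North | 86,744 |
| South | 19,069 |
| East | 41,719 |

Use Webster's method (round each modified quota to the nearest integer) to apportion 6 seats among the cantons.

Standard divisor 147532/6 ≈ 24588.667; standard quotas: North 3.528, South 0.776, East 1.697.
Rounding to the nearest integer gives 4, 1, 2 = 7 seats, so the divisor must be adjusted.
With modified divisor 26300: modified quotas North 3.298, South 0.725, East 1.586.
Rounding to the nearest integer: North 3, South 1, East 2 (total 6).

North 3, South 1, East 2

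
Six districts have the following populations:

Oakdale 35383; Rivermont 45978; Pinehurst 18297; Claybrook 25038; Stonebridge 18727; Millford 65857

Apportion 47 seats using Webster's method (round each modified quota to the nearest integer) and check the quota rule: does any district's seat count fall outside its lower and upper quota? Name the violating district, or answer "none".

none

Standard quotas: Oakdale 7.946, Rivermont 10.326, Pinehurst 4.109, Claybrook 5.623, Stonebridge 4.206, Millford 14.790.
Webster allocation: Oakdale 8, Rivermont 10, Pinehurst 4, Claybrook 6, Stonebridge 4, Millford 15.
Every allocation lies between the lower and upper quota.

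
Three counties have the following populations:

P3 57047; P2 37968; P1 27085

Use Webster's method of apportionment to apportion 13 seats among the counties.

Standard divisor 122100/13 ≈ 9392.308; standard quotas: P3 6.074, P2 4.042, P1 2.884.
Rounding to the nearest integer gives P3 6, P2 4, P1 3 — total 13, matching the house size, so no adjustment is needed.

P3: 6, P2: 4, P1: 3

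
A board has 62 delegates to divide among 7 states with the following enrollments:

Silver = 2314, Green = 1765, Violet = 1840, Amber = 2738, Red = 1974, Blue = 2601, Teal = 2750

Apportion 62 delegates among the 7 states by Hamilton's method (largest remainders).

Total 15982; standard divisor 15982/62 ≈ 257.774.
Standard quotas: Silver 8.977, Green 6.847, Violet 7.138, Amber 10.622, Red 7.658, Blue 10.090, Teal 10.668.
Lower quotas: Silver 8, Green 6, Violet 7, Amber 10, Red 7, Blue 10, Teal 10 (sum 58, leaving 4 seats).
Remainders in descending order: Silver 0.977, Green 0.847, Teal 0.668, Red 0.658, Amber 0.622, Violet 0.138, Blue 0.090.
The surplus seats go to Silver, Green, Teal, Red.

Silver: 9; Green: 7; Violet: 7; Amber: 10; Red: 8; Blue: 10; Teal: 11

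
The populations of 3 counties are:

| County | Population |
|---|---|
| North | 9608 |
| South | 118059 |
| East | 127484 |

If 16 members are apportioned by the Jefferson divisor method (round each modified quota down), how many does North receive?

0

Standard divisor 255151/16 ≈ 15946.938; standard quotas: North 0.602, South 7.403, East 7.994.
Rounding down gives 0, 7, 7 = 14 seats, so the divisor must be adjusted.
With modified divisor 14500: modified quotas North 0.663, South 8.142, East 8.792.
Rounding down: North 0, South 8, East 8 (total 16).
North receives 0.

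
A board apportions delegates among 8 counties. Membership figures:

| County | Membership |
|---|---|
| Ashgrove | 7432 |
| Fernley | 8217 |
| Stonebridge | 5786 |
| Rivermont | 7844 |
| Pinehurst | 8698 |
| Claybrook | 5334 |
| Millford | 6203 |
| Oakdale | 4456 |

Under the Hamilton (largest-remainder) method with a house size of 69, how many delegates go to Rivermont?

Standard divisor: 53970 ÷ 69 ≈ 782.174.
Standard quotas: Ashgrove 9.5017, Fernley 10.5053, Stonebridge 7.3973, Rivermont 10.0285, Pinehurst 11.1203, Claybrook 6.8195, Millford 7.9305, Oakdale 5.6969.
Lower quotas: Ashgrove 9, Fernley 10, Stonebridge 7, Rivermont 10, Pinehurst 11, Claybrook 6, Millford 7, Oakdale 5 (sum 65, leaving 4 seats).
Remainders in descending order: Millford 0.9305, Claybrook 0.8195, Oakdale 0.6969, Fernley 0.5053, Ashgrove 0.5017, Stonebridge 0.3973, Pinehurst 0.1203, Rivermont 0.0285.
The surplus seats go to Millford, Claybrook, Oakdale, Fernley.
Rivermont receives 10.

10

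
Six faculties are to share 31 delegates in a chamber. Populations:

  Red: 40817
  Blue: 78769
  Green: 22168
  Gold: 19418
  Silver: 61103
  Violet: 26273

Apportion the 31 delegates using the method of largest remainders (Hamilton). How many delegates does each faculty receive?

Total 248548; standard divisor 248548/31 ≈ 8017.677.
Standard quotas: Red 5.0909, Blue 9.8244, Green 2.7649, Gold 2.4219, Silver 7.6210, Violet 3.2769.
Lower quotas: Red 5, Blue 9, Green 2, Gold 2, Silver 7, Violet 3 (sum 28, leaving 3 seats).
Remainders in descending order: Blue 0.8244, Green 0.7649, Silver 0.6210, Gold 0.4219, Violet 0.2769, Red 0.0909.
The surplus seats go to Blue, Green, Silver.

Red=5, Blue=10, Green=3, Gold=2, Silver=8, Violet=3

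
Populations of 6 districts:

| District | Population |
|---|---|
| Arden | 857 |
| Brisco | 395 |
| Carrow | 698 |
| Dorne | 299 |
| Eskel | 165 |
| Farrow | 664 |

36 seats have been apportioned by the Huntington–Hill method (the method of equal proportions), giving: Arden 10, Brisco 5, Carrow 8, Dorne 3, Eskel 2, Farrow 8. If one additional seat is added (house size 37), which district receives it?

Dorne

Priority for the next seat is population ÷ (√(s·(s+1))).
Priorities: Arden 81.712, Brisco 72.117, Carrow 82.260, Dorne 86.314, Eskel 67.361, Farrow 78.253.
Highest priority: Dorne.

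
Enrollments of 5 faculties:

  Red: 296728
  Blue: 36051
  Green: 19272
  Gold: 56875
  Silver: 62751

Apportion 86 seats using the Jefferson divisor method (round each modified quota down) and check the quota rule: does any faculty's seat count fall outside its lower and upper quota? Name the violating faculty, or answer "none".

Standard quotas: Red 54.102, Blue 6.573, Green 3.514, Gold 10.370, Silver 11.441.
Jefferson allocation: Red 56, Blue 6, Green 3, Gold 10, Silver 11.
Red has quota 54.102 (lower 54, upper 55) but receives 56 — outside the quota interval.

Red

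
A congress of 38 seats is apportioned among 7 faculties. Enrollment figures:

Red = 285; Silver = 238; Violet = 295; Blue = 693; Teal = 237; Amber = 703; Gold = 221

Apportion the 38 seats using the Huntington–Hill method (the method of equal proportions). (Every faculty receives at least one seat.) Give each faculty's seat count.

With divisor 68.6: modified quotas Red 4.155, Silver 3.469, Violet 4.300, Blue 10.102, Teal 3.455, Amber 10.248, Gold 3.222.
Geometric-mean thresholds: Red √(4·5)=4.472, Silver √(3·4)=3.464, Violet √(4·5)=4.472, Blue √(10·11)=10.488, Teal √(3·4)=3.464, Amber √(10·11)=10.488, Gold √(3·4)=3.464.
Each quota rounded against its threshold gives Red 4, Silver 4, Violet 4, Blue 10, Teal 3, Amber 10, Gold 3 (total 38).

Red 4, Silver 4, Violet 4, Blue 10, Teal 3, Amber 10, Gold 3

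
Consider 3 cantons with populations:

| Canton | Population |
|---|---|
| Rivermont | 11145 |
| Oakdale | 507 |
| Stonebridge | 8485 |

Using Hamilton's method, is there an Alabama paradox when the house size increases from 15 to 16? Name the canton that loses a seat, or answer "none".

Oakdale

At 15 seats: Rivermont 8, Oakdale 1, Stonebridge 6.
At 16 seats: Rivermont 9, Oakdale 0, Stonebridge 7.
Oakdale drops from 1 to 0.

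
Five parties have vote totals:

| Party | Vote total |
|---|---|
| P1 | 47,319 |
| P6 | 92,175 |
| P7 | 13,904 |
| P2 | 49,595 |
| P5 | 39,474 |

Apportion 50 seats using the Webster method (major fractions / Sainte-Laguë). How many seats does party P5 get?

8

Standard divisor 242467/50 ≈ 4849.34; standard quotas: P1 9.758, P6 19.008, P7 2.867, P2 10.227, P5 8.140.
Rounding to the nearest integer gives P1 10, P6 19, P7 3, P2 10, P5 8 — total 50, matching the house size, so no adjustment is needed.
P5 receives 8.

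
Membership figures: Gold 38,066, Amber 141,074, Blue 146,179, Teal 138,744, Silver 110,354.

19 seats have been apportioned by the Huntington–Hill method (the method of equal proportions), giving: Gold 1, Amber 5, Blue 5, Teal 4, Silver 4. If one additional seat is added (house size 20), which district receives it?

Teal

Priority for the next seat is population ÷ (√(s·(s+1))).
Priorities: Gold 26916.727, Amber 25756.471, Blue 26688.512, Teal 31024.102, Silver 24675.905.
Highest priority: Teal.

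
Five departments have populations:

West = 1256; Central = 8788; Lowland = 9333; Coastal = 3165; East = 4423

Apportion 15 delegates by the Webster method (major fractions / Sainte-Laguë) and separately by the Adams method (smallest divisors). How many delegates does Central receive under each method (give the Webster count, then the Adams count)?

5 and 4

Webster: West 1, Central 5, Lowland 5, Coastal 2, East 2.
Adams: West 1, Central 4, Lowland 5, Coastal 2, East 3.
Central gets 5 under Webster and 4 under Adams.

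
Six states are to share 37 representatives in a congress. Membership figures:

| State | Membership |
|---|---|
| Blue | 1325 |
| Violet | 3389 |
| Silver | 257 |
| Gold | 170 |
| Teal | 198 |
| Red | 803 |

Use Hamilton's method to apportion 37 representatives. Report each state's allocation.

Blue 8, Violet 20, Silver 2, Gold 1, Teal 1, Red 5

Standard divisor: 6142 ÷ 37 = 166.
Standard quotas: Blue 7.982, Violet 20.416, Silver 1.548, Gold 1.024, Teal 1.193, Red 4.837.
Lower quotas: Blue 7, Violet 20, Silver 1, Gold 1, Teal 1, Red 4 (sum 34, leaving 3 seats).
Remainders in descending order: Blue 0.982, Red 0.837, Silver 0.548, Violet 0.416, Teal 0.193, Gold 0.024.
Largest remainders: Blue, Red, Silver receive the extra seats.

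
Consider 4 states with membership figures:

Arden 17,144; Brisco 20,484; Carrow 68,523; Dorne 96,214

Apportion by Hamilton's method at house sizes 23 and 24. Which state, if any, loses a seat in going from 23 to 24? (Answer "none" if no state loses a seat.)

At 23 seats: Arden 2, Brisco 2, Carrow 8, Dorne 11.
At 24 seats: Arden 2, Brisco 3, Carrow 8, Dorne 11.
No state's allocation decreased.

none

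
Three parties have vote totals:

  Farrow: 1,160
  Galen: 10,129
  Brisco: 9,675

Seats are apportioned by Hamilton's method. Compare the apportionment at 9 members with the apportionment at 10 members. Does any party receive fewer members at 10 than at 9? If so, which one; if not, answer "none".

Farrow

At 9 seats: Farrow 1, Galen 4, Brisco 4.
At 10 seats: Farrow 0, Galen 5, Brisco 5.
Farrow drops from 1 to 0.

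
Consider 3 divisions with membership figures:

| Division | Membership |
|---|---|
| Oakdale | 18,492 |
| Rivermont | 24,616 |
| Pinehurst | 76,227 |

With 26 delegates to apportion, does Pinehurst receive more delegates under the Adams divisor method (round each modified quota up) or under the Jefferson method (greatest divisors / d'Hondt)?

Jefferson

Adams: Oakdale 4, Rivermont 6, Pinehurst 16.
Jefferson: Oakdale 4, Rivermont 5, Pinehurst 17.
Pinehurst gets 16 under Adams and 17 under Jefferson.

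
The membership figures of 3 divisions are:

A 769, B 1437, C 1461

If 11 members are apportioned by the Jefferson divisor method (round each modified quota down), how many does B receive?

4

Standard divisor 3667/11 ≈ 333.364; standard quotas: A 2.307, B 4.311, C 4.383.
Rounding down gives 2, 4, 4 = 10 seats, so the divisor must be adjusted.
With modified divisor 290: modified quotas A 2.652, B 4.955, C 5.038.
Rounding down: A 2, B 4, C 5 (total 11).
B receives 4.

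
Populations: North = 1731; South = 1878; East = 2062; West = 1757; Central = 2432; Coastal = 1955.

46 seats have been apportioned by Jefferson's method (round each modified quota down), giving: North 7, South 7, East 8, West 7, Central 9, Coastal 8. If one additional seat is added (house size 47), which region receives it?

Priority for the next seat is population ÷ (current seats + 1).
Priorities: North 216.375, South 234.750, East 229.111, West 219.625, Central 243.200, Coastal 217.222.
Highest priority: Central.

Central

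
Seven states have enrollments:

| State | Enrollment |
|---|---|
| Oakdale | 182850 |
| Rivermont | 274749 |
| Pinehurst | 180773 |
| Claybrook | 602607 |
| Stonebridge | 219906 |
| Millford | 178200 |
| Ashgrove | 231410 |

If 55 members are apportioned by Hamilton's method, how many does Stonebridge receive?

The standard divisor is 1870495/55 = 34009.
Standard quotas: Oakdale 5.3765, Rivermont 8.0787, Pinehurst 5.3154, Claybrook 17.7190, Stonebridge 6.4661, Millford 5.2398, Ashgrove 6.8044.
Lower quotas: Oakdale 5, Rivermont 8, Pinehurst 5, Claybrook 17, Stonebridge 6, Millford 5, Ashgrove 6 (sum 52, leaving 3 seats).
Remainders in descending order: Ashgrove 0.8044, Claybrook 0.7190, Stonebridge 0.4661, Oakdale 0.3765, Pinehurst 0.3154, Millford 0.2398, Rivermont 0.0787.
The surplus seats go to Ashgrove, Claybrook, Stonebridge.
Stonebridge receives 7.

7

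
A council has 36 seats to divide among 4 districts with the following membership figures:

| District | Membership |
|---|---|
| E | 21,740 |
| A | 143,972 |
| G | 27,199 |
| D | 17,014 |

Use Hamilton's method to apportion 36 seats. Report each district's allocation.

Total 209925; standard divisor 209925/36 ≈ 5831.25.
Standard quotas: E 3.7282, A 24.6897, G 4.6644, D 2.9177.
Lower quotas: E 3, A 24, G 4, D 2 (sum 33, leaving 3 seats).
Remainders in descending order: D 0.9177, E 0.7282, A 0.6897, G 0.6644.
The surplus seats go to D, E, A.

E: 4, A: 25, G: 4, D: 3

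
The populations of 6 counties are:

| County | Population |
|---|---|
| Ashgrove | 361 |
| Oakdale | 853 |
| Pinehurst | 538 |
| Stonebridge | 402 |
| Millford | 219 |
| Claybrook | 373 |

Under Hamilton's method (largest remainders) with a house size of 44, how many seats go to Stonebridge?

6

Standard divisor: 2746 ÷ 44 ≈ 62.409.
Standard quotas: Ashgrove 5.784, Oakdale 13.668, Pinehurst 8.621, Stonebridge 6.441, Millford 3.509, Claybrook 5.977.
Lower quotas: Ashgrove 5, Oakdale 13, Pinehurst 8, Stonebridge 6, Millford 3, Claybrook 5 (sum 40, leaving 4 seats).
Remainders in descending order: Claybrook 0.977, Ashgrove 0.784, Oakdale 0.668, Pinehurst 0.621, Millford 0.509, Stonebridge 0.441.
Largest remainders: Claybrook, Ashgrove, Oakdale, Pinehurst receive the extra seats.
Stonebridge receives 6.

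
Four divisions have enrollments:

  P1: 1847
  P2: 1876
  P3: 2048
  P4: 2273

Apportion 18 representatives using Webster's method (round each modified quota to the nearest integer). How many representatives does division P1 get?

Standard divisor 8044/18 ≈ 446.889; standard quotas: P1 4.133, P2 4.198, P3 4.583, P4 5.086.
Rounding to the nearest integer gives P1 4, P2 4, P3 5, P4 5 — total 18, matching the house size, so no adjustment is needed.
P1 receives 4.

4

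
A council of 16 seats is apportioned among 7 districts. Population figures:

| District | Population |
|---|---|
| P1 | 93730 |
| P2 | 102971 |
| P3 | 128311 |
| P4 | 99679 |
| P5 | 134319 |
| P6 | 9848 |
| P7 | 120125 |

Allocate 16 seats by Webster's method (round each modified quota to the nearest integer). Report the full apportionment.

Standard divisor 688983/16 ≈ 43061.438; standard quotas: P1 2.177, P2 2.391, P3 2.980, P4 2.315, P5 3.119, P6 0.229, P7 2.790.
Rounding to the nearest integer gives 2, 2, 3, 2, 3, 0, 3 = 15 seats, so the divisor must be adjusted.
With modified divisor 40500: modified quotas P1 2.314, P2 2.542, P3 3.168, P4 2.461, P5 3.317, P6 0.243, P7 2.966.
Rounding to the nearest integer: P1 2, P2 3, P3 3, P4 2, P5 3, P6 0, P7 3 (total 16).

P1=2, P2=3, P3=3, P4=2, P5=3, P6=0, P7=3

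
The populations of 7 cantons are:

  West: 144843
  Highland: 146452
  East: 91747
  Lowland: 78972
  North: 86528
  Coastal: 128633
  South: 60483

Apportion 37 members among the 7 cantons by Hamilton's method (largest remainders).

West 7, Highland 7, East 5, Lowland 4, North 4, Coastal 7, South 3

Standard divisor: 737658 ÷ 37 ≈ 19936.703.
Standard quotas: West 7.2651, Highland 7.3458, East 4.6019, Lowland 3.9611, North 4.3401, Coastal 6.4521, South 3.0338.
Lower quotas: West 7, Highland 7, East 4, Lowland 3, North 4, Coastal 6, South 3 (sum 34, leaving 3 seats).
Remainders in descending order: Lowland 0.9611, East 0.6019, Coastal 0.4521, Highland 0.3458, North 0.3401, West 0.2651, South 0.0338.
Largest remainders: Lowland, East, Coastal receive the extra seats.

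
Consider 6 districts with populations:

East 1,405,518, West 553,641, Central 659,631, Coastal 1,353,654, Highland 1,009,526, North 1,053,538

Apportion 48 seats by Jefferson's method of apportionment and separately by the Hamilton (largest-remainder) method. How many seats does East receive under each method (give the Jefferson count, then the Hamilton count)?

12 and 11

Jefferson: East 12, West 4, Central 5, Coastal 11, Highland 8, North 8.
Hamilton: East 11, West 5, Central 5, Coastal 11, Highland 8, North 8.
East gets 12 under Jefferson and 11 under Hamilton.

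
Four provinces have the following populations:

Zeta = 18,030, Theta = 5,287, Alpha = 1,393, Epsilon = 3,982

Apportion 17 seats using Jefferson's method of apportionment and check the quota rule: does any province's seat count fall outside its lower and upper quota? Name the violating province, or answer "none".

Standard quotas: Zeta 10.683, Theta 3.133, Alpha 0.825, Epsilon 2.359.
Jefferson allocation: Zeta 12, Theta 3, Alpha 0, Epsilon 2.
Zeta has quota 10.683 (lower 10, upper 11) but receives 12 — outside the quota interval.

Zeta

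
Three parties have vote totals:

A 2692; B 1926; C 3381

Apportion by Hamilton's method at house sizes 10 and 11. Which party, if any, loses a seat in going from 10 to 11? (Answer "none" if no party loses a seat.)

B

At 10 seats: A 3, B 3, C 4.
At 11 seats: A 4, B 2, C 5.
B drops from 3 to 2.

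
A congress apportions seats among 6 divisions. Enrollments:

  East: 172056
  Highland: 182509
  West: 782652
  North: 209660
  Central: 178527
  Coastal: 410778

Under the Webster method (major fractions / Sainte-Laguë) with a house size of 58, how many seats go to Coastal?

12

Standard divisor 1936182/58 ≈ 33382.448; standard quotas: East 5.154, Highland 5.467, West 23.445, North 6.281, Central 5.348, Coastal 12.305.
Rounding to the nearest integer gives 5, 5, 23, 6, 5, 12 = 56 seats, so the divisor must be adjusted.
With modified divisor 33000: modified quotas East 5.214, Highland 5.531, West 23.717, North 6.353, Central 5.410, Coastal 12.448.
Rounding to the nearest integer: East 5, Highland 6, West 24, North 6, Central 5, Coastal 12 (total 58).
Coastal receives 12.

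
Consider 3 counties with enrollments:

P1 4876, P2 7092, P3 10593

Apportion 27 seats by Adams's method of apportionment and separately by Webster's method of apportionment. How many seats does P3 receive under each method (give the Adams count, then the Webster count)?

12 and 13

Adams: P1 6, P2 9, P3 12.
Webster: P1 6, P2 8, P3 13.
P3 gets 12 under Adams and 13 under Webster.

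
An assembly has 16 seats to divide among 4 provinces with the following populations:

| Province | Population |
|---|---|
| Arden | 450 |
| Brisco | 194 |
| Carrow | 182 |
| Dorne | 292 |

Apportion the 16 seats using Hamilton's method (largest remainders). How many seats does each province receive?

Arden=6; Brisco=3; Carrow=3; Dorne=4

Standard divisor: 1118 ÷ 16 ≈ 69.875.
Standard quotas: Arden 6.440, Brisco 2.776, Carrow 2.605, Dorne 4.179.
Lower quotas: Arden 6, Brisco 2, Carrow 2, Dorne 4 (sum 14, leaving 2 seats).
Remainders in descending order: Brisco 0.776, Carrow 0.605, Arden 0.440, Dorne 0.179.
The surplus seats go to Brisco, Carrow.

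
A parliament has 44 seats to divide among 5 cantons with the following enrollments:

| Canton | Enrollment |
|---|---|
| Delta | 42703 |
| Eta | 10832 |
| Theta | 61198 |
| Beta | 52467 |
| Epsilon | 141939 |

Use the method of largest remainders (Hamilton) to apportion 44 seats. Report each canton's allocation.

Delta 6, Eta 2, Theta 9, Beta 7, Epsilon 20

Standard divisor: 309139 ÷ 44 ≈ 7025.886.
Standard quotas: Delta 6.0780, Eta 1.5417, Theta 8.7104, Beta 7.4677, Epsilon 20.2023.
Lower quotas: Delta 6, Eta 1, Theta 8, Beta 7, Epsilon 20 (sum 42, leaving 2 seats).
Remainders in descending order: Theta 0.7104, Eta 0.5417, Beta 0.4677, Epsilon 0.2023, Delta 0.0780.
The surplus seats go to Theta, Eta.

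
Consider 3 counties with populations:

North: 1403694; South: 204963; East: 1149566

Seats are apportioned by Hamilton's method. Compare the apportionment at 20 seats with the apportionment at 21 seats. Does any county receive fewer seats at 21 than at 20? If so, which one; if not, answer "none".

At 20 seats: North 10, South 2, East 8.
At 21 seats: North 11, South 1, East 9.
South drops from 2 to 1.

South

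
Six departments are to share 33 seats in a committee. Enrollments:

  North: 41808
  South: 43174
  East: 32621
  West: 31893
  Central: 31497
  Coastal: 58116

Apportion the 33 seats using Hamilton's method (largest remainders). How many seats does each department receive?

North=6; South=6; East=5; West=4; Central=4; Coastal=8

Total 239109; standard divisor 239109/33 ≈ 7245.727.
Standard quotas: North 5.7700, South 5.9585, East 4.5021, West 4.4016, Central 4.3470, Coastal 8.0207.
Lower quotas: North 5, South 5, East 4, West 4, Central 4, Coastal 8 (sum 30, leaving 3 seats).
Remainders in descending order: South 0.9585, North 0.7700, East 0.5021, West 0.4016, Central 0.3470, Coastal 0.0207.
The surplus seats go to South, North, East.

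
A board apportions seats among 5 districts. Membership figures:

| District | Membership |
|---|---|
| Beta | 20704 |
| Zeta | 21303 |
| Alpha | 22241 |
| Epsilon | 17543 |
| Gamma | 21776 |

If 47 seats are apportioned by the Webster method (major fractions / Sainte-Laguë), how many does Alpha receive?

Standard divisor 103567/47 ≈ 2203.553; standard quotas: Beta 9.396, Zeta 9.668, Alpha 10.093, Epsilon 7.961, Gamma 9.882.
Rounding to the nearest integer gives Beta 9, Zeta 10, Alpha 10, Epsilon 8, Gamma 10 — total 47, matching the house size, so no adjustment is needed.
Alpha receives 10.

10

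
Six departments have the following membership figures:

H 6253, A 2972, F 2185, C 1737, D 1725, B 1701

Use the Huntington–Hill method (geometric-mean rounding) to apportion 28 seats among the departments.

With divisor 613: modified quotas H 10.201, A 4.848, F 3.564, C 2.834, D 2.814, B 2.775.
Geometric-mean thresholds: H √(10·11)=10.488, A √(4·5)=4.472, F √(3·4)=3.464, C √(2·3)=2.449, D √(2·3)=2.449, B √(2·3)=2.449.
Each quota rounded against its threshold gives H 10, A 5, F 4, C 3, D 3, B 3 (total 28).

H=10; A=5; F=4; C=3; D=3; B=3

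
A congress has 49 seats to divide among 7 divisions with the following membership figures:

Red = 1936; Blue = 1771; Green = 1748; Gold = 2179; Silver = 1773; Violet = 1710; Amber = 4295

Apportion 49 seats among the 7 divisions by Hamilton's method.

Red=6, Blue=6, Green=5, Gold=7, Silver=6, Violet=5, Amber=14

The standard divisor is 15412/49 ≈ 314.531.
Standard quotas: Red 6.155, Blue 5.631, Green 5.557, Gold 6.928, Silver 5.637, Violet 5.437, Amber 13.655.
Lower quotas: Red 6, Blue 5, Green 5, Gold 6, Silver 5, Violet 5, Amber 13 (sum 45, leaving 4 seats).
Remainders in descending order: Gold 0.928, Amber 0.655, Silver 0.637, Blue 0.631, Green 0.557, Violet 0.437, Red 0.155.
The surplus seats go to Gold, Amber, Silver, Blue.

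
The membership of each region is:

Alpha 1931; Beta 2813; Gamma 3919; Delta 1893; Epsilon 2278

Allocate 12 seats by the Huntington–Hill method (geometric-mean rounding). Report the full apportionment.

With divisor 1140: modified quotas Alpha 1.694, Beta 2.468, Gamma 3.438, Delta 1.661, Epsilon 1.998.
Geometric-mean thresholds: Alpha √(1·2)=1.414, Beta √(2·3)=2.449, Gamma √(3·4)=3.464, Delta √(1·2)=1.414, Epsilon √(1·2)=1.414.
Each quota rounded against its threshold gives Alpha 2, Beta 3, Gamma 3, Delta 2, Epsilon 2 (total 12).

Alpha 2; Beta 3; Gamma 3; Delta 2; Epsilon 2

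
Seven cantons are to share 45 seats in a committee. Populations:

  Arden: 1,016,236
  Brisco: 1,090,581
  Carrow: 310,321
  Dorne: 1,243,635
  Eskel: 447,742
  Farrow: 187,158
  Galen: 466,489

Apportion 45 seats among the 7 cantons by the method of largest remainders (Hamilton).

The standard divisor is 4762162/45 ≈ 105825.822.
Standard quotas: Arden 9.6029, Brisco 10.3054, Carrow 2.9324, Dorne 11.7517, Eskel 4.2309, Farrow 1.7685, Galen 4.4081.
Lower quotas: Arden 9, Brisco 10, Carrow 2, Dorne 11, Eskel 4, Farrow 1, Galen 4 (sum 41, leaving 4 seats).
Remainders in descending order: Carrow 0.9324, Farrow 0.7685, Dorne 0.7517, Arden 0.6029, Galen 0.4081, Brisco 0.3054, Eskel 0.2309.
Largest remainders: Carrow, Farrow, Dorne, Arden receive the extra seats.

Arden 10, Brisco 10, Carrow 3, Dorne 12, Eskel 4, Farrow 2, Galen 4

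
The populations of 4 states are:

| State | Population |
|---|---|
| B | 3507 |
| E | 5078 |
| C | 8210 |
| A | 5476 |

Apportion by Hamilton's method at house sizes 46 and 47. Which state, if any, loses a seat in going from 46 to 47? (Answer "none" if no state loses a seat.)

At 46 seats: B 7, E 11, C 17, A 11.
At 47 seats: B 7, E 11, C 17, A 12.
No state's allocation decreased.

none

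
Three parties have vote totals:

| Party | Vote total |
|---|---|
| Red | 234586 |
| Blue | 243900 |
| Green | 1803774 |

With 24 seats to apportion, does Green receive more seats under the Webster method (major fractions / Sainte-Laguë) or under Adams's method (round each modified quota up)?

Webster: Red 2, Blue 3, Green 19.
Adams: Red 3, Blue 3, Green 18.
Green gets 19 under Webster and 18 under Adams.

Webster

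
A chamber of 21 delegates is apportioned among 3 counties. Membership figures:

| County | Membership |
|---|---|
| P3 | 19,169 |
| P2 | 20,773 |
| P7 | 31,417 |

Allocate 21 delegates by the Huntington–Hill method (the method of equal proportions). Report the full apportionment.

With divisor 3406: modified quotas P3 5.628, P2 6.099, P7 9.224.
Geometric-mean thresholds: P3 √(5·6)=5.477, P2 √(6·7)=6.481, P7 √(9·10)=9.487.
Each quota rounded against its threshold gives P3 6, P2 6, P7 9 (total 21).

P3 6, P2 6, P7 9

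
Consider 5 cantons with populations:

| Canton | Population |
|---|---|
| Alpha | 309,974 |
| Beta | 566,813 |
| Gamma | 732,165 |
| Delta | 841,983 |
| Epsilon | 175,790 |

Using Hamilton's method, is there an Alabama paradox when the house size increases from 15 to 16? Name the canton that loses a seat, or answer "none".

none

At 15 seats: Alpha 2, Beta 3, Gamma 4, Delta 5, Epsilon 1.
At 16 seats: Alpha 2, Beta 3, Gamma 5, Delta 5, Epsilon 1.
No canton's allocation decreased.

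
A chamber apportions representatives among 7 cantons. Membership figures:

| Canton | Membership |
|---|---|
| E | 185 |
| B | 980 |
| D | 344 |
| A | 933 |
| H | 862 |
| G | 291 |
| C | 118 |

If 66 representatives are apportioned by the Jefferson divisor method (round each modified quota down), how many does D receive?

6

Standard divisor 3713/66 ≈ 56.258; standard quotas: E 3.288, B 17.420, D 6.115, A 16.584, H 15.322, G 5.173, C 2.097.
Rounding down gives 3, 17, 6, 16, 15, 5, 2 = 64 seats, so the divisor must be adjusted.
With modified divisor 54: modified quotas E 3.426, B 18.148, D 6.370, A 17.278, H 15.963, G 5.389, C 2.185.
Rounding down: E 3, B 18, D 6, A 17, H 15, G 5, C 2 (total 66).
D receives 6.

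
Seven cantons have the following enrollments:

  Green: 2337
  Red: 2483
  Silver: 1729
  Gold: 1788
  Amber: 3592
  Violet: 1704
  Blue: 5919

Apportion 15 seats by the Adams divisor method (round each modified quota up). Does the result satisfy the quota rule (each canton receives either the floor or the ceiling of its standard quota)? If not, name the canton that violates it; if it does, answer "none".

none

Standard quotas: Green 1.793, Red 1.905, Silver 1.326, Gold 1.372, Amber 2.756, Violet 1.307, Blue 4.541.
Adams allocation: Green 2, Red 2, Silver 1, Gold 2, Amber 3, Violet 1, Blue 4.
Every allocation lies between the lower and upper quota.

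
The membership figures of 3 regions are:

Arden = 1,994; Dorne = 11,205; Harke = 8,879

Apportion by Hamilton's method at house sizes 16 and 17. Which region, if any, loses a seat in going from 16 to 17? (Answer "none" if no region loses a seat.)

Arden

At 16 seats: Arden 2, Dorne 8, Harke 6.
At 17 seats: Arden 1, Dorne 9, Harke 7.
Arden drops from 2 to 1.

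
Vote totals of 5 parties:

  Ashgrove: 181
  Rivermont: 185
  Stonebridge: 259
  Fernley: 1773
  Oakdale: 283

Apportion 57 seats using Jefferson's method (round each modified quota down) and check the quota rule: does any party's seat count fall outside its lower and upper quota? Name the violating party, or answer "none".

Standard quotas: Ashgrove 3.848, Rivermont 3.933, Stonebridge 5.507, Fernley 37.695, Oakdale 6.017.
Jefferson allocation: Ashgrove 3, Rivermont 4, Stonebridge 5, Fernley 39, Oakdale 6.
Fernley has quota 37.695 (lower 37, upper 38) but receives 39 — outside the quota interval.

Fernley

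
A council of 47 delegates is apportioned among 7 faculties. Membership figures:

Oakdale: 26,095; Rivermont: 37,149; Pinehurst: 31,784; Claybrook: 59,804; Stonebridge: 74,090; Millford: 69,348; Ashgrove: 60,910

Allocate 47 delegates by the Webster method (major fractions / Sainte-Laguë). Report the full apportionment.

Standard divisor 359180/47 ≈ 7642.128; standard quotas: Oakdale 3.415, Rivermont 4.861, Pinehurst 4.159, Claybrook 7.826, Stonebridge 9.695, Millford 9.074, Ashgrove 7.970.
Rounding to the nearest integer gives Oakdale 3, Rivermont 5, Pinehurst 4, Claybrook 8, Stonebridge 10, Millford 9, Ashgrove 8 — total 47, matching the house size, so no adjustment is needed.

Oakdale=3, Rivermont=5, Pinehurst=4, Claybrook=8, Stonebridge=10, Millford=9, Ashgrove=8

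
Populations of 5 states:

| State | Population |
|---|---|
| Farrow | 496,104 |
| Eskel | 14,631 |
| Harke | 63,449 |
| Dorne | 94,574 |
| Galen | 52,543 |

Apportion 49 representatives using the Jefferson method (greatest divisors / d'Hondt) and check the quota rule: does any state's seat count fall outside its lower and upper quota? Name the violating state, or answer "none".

Standard quotas: Farrow 33.702, Eskel 0.994, Harke 4.310, Dorne 6.425, Galen 3.569.
Jefferson allocation: Farrow 35, Eskel 1, Harke 4, Dorne 6, Galen 3.
Farrow has quota 33.702 (lower 33, upper 34) but receives 35 — outside the quota interval.

Farrow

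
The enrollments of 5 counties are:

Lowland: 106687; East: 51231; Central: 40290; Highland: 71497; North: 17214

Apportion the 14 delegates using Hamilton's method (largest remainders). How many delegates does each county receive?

Lowland=5, East=3, Central=2, Highland=3, North=1

Standard divisor: 286919 ÷ 14 ≈ 20494.214.
Standard quotas: Lowland 5.2057, East 2.4998, Central 1.9659, Highland 3.4886, North 0.8399.
Lower quotas: Lowland 5, East 2, Central 1, Highland 3, North 0 (sum 11, leaving 3 seats).
Remainders in descending order: Central 0.9659, North 0.8399, East 0.4998, Highland 0.4886, Lowland 0.2057.
The surplus seats go to Central, North, East.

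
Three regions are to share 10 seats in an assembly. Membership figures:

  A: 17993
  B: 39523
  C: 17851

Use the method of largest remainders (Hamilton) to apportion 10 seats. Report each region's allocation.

Total 75367; standard divisor 75367/10 ≈ 7536.7.
Standard quotas: A 2.3874, B 5.2441, C 2.3685.
Lower quotas: A 2, B 5, C 2 (sum 9, leaving 1 seat).
Remainders in descending order: A 0.3874, C 0.3685, B 0.2441.
Largest remainder: A receives the extra seat.

A: 3, B: 5, C: 2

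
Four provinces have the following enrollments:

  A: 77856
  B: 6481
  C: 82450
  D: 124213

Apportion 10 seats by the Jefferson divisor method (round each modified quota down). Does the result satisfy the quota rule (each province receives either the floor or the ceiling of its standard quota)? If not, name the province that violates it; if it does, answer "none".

Standard quotas: A 2.675, B 0.223, C 2.833, D 4.268.
Jefferson allocation: A 3, B 0, C 3, D 4.
Every allocation lies between the lower and upper quota.

none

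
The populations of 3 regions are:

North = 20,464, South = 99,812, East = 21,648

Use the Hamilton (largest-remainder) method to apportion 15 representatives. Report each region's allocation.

The standard divisor is 141924/15 ≈ 9461.6.
Standard quotas: North 2.1628, South 10.5492, East 2.2880.
Lower quotas: North 2, South 10, East 2 (sum 14, leaving 1 seat).
Remainders in descending order: South 0.5492, East 0.2880, North 0.1628.
Largest remainder: South receives the extra seat.

North 2, South 11, East 2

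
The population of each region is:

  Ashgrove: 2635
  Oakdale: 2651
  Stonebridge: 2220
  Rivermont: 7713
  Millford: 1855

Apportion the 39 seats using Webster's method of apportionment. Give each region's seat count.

Standard divisor 17074/39 ≈ 437.795; standard quotas: Ashgrove 6.019, Oakdale 6.055, Stonebridge 5.071, Rivermont 17.618, Millford 4.237.
Rounding to the nearest integer gives Ashgrove 6, Oakdale 6, Stonebridge 5, Rivermont 18, Millford 4 — total 39, matching the house size, so no adjustment is needed.

Ashgrove 6, Oakdale 6, Stonebridge 5, Rivermont 18, Millford 4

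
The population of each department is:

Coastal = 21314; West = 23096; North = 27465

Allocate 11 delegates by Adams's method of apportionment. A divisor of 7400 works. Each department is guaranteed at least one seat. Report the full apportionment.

Coastal: 3; West: 4; North: 4

With modified divisor 7400: modified quotas Coastal 2.880, West 3.121, North 3.711.
Rounding up: Coastal 3, West 4, North 4 (total 11).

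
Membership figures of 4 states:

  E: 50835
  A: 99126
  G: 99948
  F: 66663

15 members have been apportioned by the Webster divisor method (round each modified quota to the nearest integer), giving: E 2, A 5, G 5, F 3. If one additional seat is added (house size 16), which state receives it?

E

Priority for the next seat is population ÷ (current seats + 0.5).
Priorities: E 20334.000, A 18022.909, G 18172.364, F 19046.571.
Highest priority: E.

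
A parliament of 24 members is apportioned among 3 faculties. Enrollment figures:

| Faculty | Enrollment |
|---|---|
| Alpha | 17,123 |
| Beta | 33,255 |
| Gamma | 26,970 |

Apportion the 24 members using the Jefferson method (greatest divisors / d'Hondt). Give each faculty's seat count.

Standard divisor 77348/24 ≈ 3222.833; standard quotas: Alpha 5.313, Beta 10.319, Gamma 8.368.
Rounding down gives 5, 10, 8 = 23 seats, so the divisor must be adjusted.
With modified divisor 3010: modified quotas Alpha 5.689, Beta 11.048, Gamma 8.960.
Rounding down: Alpha 5, Beta 11, Gamma 8 (total 24).

Alpha=5, Beta=11, Gamma=8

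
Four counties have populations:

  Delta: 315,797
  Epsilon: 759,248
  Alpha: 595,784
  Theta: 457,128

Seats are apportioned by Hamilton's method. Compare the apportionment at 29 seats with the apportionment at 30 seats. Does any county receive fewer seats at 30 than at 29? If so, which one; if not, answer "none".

none

At 29 seats: Delta 4, Epsilon 11, Alpha 8, Theta 6.
At 30 seats: Delta 5, Epsilon 11, Alpha 8, Theta 6.
No county's allocation decreased.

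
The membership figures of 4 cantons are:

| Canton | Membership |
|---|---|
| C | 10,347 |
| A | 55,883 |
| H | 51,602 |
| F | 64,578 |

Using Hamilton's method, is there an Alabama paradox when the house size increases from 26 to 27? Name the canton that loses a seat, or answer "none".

At 26 seats: C 2, A 8, H 7, F 9.
At 27 seats: C 1, A 8, H 8, F 10.
C drops from 2 to 1.

C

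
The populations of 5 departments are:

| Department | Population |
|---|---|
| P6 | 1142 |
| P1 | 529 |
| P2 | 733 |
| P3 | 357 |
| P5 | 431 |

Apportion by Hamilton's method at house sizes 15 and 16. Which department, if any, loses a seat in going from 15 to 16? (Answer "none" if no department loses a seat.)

P1

At 15 seats: P6 5, P1 3, P2 3, P3 2, P5 2.
At 16 seats: P6 6, P1 2, P2 4, P3 2, P5 2.
P1 drops from 3 to 2.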